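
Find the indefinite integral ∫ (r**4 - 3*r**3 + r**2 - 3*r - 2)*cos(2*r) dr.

Use integration by parts with u = r**4 - 3*r**3 + r**2 - 3*r - 2, dv = cos(2*r) dr, so v = sin(2*r)/2.
Apply parts 4 times (tabular method): alternate signs, differentiate u down to 0, integrate dv up.

r**4*sin(2*r)/2 - 3*r**3*sin(2*r)/2 + r**3*cos(2*r) - r**2*sin(2*r) - 9*r**2*cos(2*r)/4 + 3*r*sin(2*r)/4 - r*cos(2*r) - sin(2*r)/2 + 3*cos(2*r)/8 + C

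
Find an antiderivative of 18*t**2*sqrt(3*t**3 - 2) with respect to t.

4*(3*t**3 - 2)**(3/2)/3 + C

Let u = 3*t**3 - 2, so du = (9*t**2) dt.
Rewriting, the integral becomes 2·∫ √u du = 2·(2/3)u^(3/2).
Substituting back, u = 3*t**3 - 2.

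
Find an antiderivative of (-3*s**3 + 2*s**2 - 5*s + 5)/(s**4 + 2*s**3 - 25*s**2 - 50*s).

-log(s)/10 - 69*log(s - 5)/70 + 47*log(s + 2)/42 - 91*log(s + 5)/30 + C

Factor the denominator: s*(s - 5)*(s + 2)*(s + 5).
Partial-fraction decomposition: -91/(30*(s + 5)) + 47/(42*(s + 2)) - 69/(70*(s - 5)) - 1/(10*s).
Integrate each term: A/(s−a) contributes A·log|s−a|.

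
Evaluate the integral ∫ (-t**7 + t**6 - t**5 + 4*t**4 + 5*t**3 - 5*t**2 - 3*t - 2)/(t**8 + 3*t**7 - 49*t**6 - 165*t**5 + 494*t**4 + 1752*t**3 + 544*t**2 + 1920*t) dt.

Factor the denominator: t*(t - 6)*(t - 4)*(t + 4)**2*(t + 5)*(t**2 + 1).
Partial-fraction decomposition: -(229*t + 597)/(139009*(t**2 + 1)) - 49319/(6435*(t + 5)) + 12936173/(1849600*(t + 4)) - 11069/(2720*(t + 4)**2) + 6031/(39168*(t - 4)) - 14687/(30525*(t - 6)) - 1/(960*t).
Integrate each term; A/(t−a) gives A·log|t−a|; the (Bt+D)/(t²+p²) term gives a log and an atan.

-log(t)/960 - 14687*log(t - 6)/30525 + 6031*log(t - 4)/39168 + 12936173*log(t + 4)/1849600 - 49319*log(t + 5)/6435 - 229*log(t**2 + 1)/278018 - 597*atan(t)/139009 + 11069/(2720*t + 10880) + C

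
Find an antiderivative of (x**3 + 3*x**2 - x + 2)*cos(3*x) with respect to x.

x**3*sin(3*x)/3 + x**2*sin(3*x) + x**2*cos(3*x)/3 - 5*x*sin(3*x)/9 + 2*x*cos(3*x)/3 + 4*sin(3*x)/9 - 5*cos(3*x)/27 + C

Use integration by parts with u = x**3 + 3*x**2 - x + 2, dv = cos(3*x) dx, so v = sin(3*x)/3.
Apply parts 3 times (tabular method): alternate signs, differentiate u down to 0, integrate dv up.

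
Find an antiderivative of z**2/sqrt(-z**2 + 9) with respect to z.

Substitute z = 3·sin(θ), so dz = 3·cos(θ) dθ and the radical becomes sqrt(-z**2 + 9) = 3·cos(θ) by the Pythagorean identity.
Integrate the resulting trig expression in θ, then back-substitute θ = asin(z/3), sin(θ) = z/3, cos(θ) = sqrt(-z**2 + 9)/3 (absorbing any constant into C).

-z*sqrt(-z**2 + 9)/2 + 9*asin(z/3)/2 + C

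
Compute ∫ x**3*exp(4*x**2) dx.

Let u = x², du = 2x dx; rewrite as (1/2)∫ u^1·exp(4u) du.
Now integrate by parts 1 time.

(4*x**2 - 1)*exp(4*x**2)/32 + C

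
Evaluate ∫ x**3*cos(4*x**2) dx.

Let u = x², du = 2x dx; rewrite as (1/2)∫ u^1·cos(4u) du.
Now integrate by parts 1 time.

x**2*sin(4*x**2)/8 + cos(4*x**2)/32 + C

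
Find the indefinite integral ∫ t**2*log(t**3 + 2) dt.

t**3*log(t**3 + 2)/3 - t**3/3 + 2*log(t**3 + 2)/3 + C

Let u = t**3 + 2, so du = (3*t**2) dt.
The integral becomes (1/3)·∫ log(u) du; integrate by parts with u′=log(u), dv′=du.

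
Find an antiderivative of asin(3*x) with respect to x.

Use integration by parts with u = arcsin(3*x), dv = dx.
Then du = 3/sqrt(-9*x**2 + 1) dx.

x*asin(3*x) + sqrt(-9*x**2 + 1)/3 + C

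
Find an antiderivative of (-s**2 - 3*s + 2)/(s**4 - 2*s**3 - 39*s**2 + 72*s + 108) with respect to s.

-13*log(s - 6)/63 + 4*log(s - 3)/27 + log(s + 1)/35 + 4*log(s + 6)/135 + C

Factor the denominator: (s - 6)*(s - 3)*(s + 1)*(s + 6).
Partial-fraction decomposition: 4/(135*(s + 6)) + 1/(35*(s + 1)) + 4/(27*(s - 3)) - 13/(63*(s - 6)).
Integrate each term: A/(s−a) contributes A·log|s−a|.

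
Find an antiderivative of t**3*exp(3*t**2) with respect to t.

(3*t**2 - 1)*exp(3*t**2)/18 + C

Let u = t², du = 2t dt; rewrite as (1/2)∫ u^1·exp(3u) du.
Now integrate by parts 1 time.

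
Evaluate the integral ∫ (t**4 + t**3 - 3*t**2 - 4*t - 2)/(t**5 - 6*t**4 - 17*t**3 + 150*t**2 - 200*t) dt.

Factor the denominator: t*(t - 5)*(t - 4)*(t - 2)*(t + 5).
Partial-fraction decomposition: 443/(3150*(t + 5)) + 1/(42*(t - 2)) - 127/(36*(t - 4)) + 653/(150*(t - 5)) + 1/(100*t).
Integrate each term: A/(t−a) contributes A·log|t−a|.

log(t)/100 + 653*log(t - 5)/150 - 127*log(t - 4)/36 + log(t - 2)/42 + 443*log(t + 5)/3150 + C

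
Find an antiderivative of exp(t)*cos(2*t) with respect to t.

2*exp(t)*sin(2*t)/5 + exp(t)*cos(2*t)/5 + C

Let I denote the integral. Integrate by parts with u = cos(2*t), dv = exp(t) dt, so v = exp(t): I = exp(t)*cos(2*t) + 2·∫ exp(t)*sin(2*t) dt.
Apply parts again with u = sin(2*t), dv = exp(t) dt: ∫ exp(t)*sin(2*t) dt = exp(t)*sin(2*t) − 2·I. Substituting back brings back I: I = 2*exp(t)*sin(2*t) + exp(t)*cos(2*t) − 4·I.
Solving for I: (1 + 4)·I equals the remaining terms, so I = (1/5)·(2*exp(t)*sin(2*t) + exp(t)*cos(2*t)).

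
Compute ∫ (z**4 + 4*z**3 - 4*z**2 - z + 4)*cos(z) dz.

Use integration by parts with u = z**4 + 4*z**3 - 4*z**2 - z + 4, dv = cos(z) dz, so v = sin(z).
Apply parts 4 times (tabular method): alternate signs, differentiate u down to 0, integrate dv up.

z**4*sin(z) + 4*z**3*sin(z) + 4*z**3*cos(z) - 16*z**2*sin(z) + 12*z**2*cos(z) - 25*z*sin(z) - 32*z*cos(z) + 36*sin(z) - 25*cos(z) + C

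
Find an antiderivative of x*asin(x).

x**2*asin(x)/2 + x*sqrt(-x**2 + 1)/4 - asin(x)/4 + C

Use integration by parts with u = arcsin(x), dv = x dx.
Then du = 1/sqrt(-x**2 + 1) dx.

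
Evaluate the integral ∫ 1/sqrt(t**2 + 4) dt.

Substitute t = 2·tan(θ), so dt = 2·sec(θ)^2 dθ and the radical becomes sqrt(t**2 + 4) = 2·sec(θ) by the Pythagorean identity.
Integrate the resulting trig expression in θ, then back-substitute tan(θ) = t/2, sec(θ) = sqrt(t**2 + 4)/2 (absorbing any constant into C).

log(t + sqrt(t**2 + 4)) + C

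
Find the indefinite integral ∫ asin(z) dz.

Use integration by parts with u = arcsin(z), dv = dz.
Then du = 1/sqrt(-z**2 + 1) dz.

z*asin(z) + sqrt(-z**2 + 1) + C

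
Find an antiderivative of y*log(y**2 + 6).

y**2*log(y**2 + 6)/2 - y**2/2 + 3*log(y**2 + 6) + C

Let u = y**2 + 6, so du = (2*y) dy.
The integral becomes (1/2)·∫ log(u) du; integrate by parts with u′=log(u), dv′=du.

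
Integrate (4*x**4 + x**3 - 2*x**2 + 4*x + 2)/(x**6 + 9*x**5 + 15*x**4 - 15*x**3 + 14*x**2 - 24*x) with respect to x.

-log(x)/12 + 9*log(x - 1)/70 + 457*log(x + 4)/340 - 2437*log(x + 6)/1554 + 225*log(x**2 + 1)/2516 - 203*atan(x)/1258 + C

Factor the denominator: x*(x - 1)*(x + 4)*(x + 6)*(x**2 + 1).
Partial-fraction decomposition: (225*x - 203)/(1258*(x**2 + 1)) - 2437/(1554*(x + 6)) + 457/(340*(x + 4)) + 9/(70*(x - 1)) - 1/(12*x).
Integrate each term; A/(x−a) gives A·log|x−a|; the (Bx+D)/(x²+p²) term gives a log and an atan.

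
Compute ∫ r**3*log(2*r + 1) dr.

r**4*log(2*r + 1)/4 - r**4/16 + r**3/24 - r**2/32 + r/32 - log(2*r + 1)/64 + C

Use integration by parts with u = log(2*r + 1), dv = r**3 dr.
Then du = 2/(2*r + 1) dr and v = r**4/4.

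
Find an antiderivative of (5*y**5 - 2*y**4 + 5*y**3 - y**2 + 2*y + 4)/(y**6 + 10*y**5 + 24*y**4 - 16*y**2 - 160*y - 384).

Factor the denominator: (y - 2)*(y + 2)*(y + 4)*(y + 6)*(y**2 + 4).
Partial-fraction decomposition: -(37*y + 50)/(160*(y**2 + 4)) + 10649/(640*(y + 6)) - 1493/(120*(y + 4)) + 59/(64*(y + 2)) + 43/(384*(y - 2)).
Integrate each term; A/(y−a) gives A·log|y−a|; the (By+D)/(y²+p²) term gives a log and an atan.

43*log(y - 2)/384 + 59*log(y + 2)/64 - 1493*log(y + 4)/120 + 10649*log(y + 6)/640 - 37*log(y**2 + 4)/320 - 5*atan(y/2)/32 + C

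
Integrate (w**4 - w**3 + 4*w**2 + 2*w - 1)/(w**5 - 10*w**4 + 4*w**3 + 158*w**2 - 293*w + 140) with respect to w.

2267*log(w - 7)/792 - 203*log(w - 5)/96 + 29*log(w - 1)/288 + 5*log(w + 4)/33 - 1/(24*w - 24) + C

Factor the denominator: (w - 7)*(w - 5)*(w - 1)**2*(w + 4).
Partial-fraction decomposition: 5/(33*(w + 4)) + 29/(288*(w - 1)) + 1/(24*(w - 1)**2) - 203/(96*(w - 5)) + 2267/(792*(w - 7)).
Integrate each term; A/(w−a) gives A·log|w−a|; A/(w−a)² gives −A/(w−a).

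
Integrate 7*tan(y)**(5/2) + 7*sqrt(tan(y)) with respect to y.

Let u = tan(y), so du = (tan(y)**2 + 1) dy.
Rewriting, the integral becomes 7·∫ √u du = 7·(2/3)u^(3/2).
Substituting back, u = tan(y).

14*tan(y)**(3/2)/3 + C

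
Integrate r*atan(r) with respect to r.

r**2*atan(r)/2 - r/2 + atan(r)/2 + C

Use integration by parts with u = arctan(r), dv = r dr.
Then du = 1/(r**2 + 1) dr.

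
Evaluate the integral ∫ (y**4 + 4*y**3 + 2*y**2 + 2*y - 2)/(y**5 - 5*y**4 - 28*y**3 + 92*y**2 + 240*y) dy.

-log(y)/120 + 1121*log(y - 6)/240 - 169*log(y - 5)/45 + log(y + 2)/16 + 11*log(y + 4)/360 + C

Factor the denominator: y*(y - 6)*(y - 5)*(y + 2)*(y + 4).
Partial-fraction decomposition: 11/(360*(y + 4)) + 1/(16*(y + 2)) - 169/(45*(y - 5)) + 1121/(240*(y - 6)) - 1/(120*y).
Integrate each term: A/(y−a) contributes A·log|y−a|.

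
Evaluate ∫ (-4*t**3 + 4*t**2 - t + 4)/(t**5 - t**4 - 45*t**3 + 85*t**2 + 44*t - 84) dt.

Factor the denominator: (t - 6)*(t - 2)*(t - 1)*(t + 1)*(t + 7).
Partial-fraction decomposition: 1579/(5616*(t + 7)) - 13/(252*(t + 1)) + 3/(80*(t - 1)) + 7/(54*(t - 2)) - 361/(910*(t - 6)).
Integrate each term: A/(t−a) contributes A·log|t−a|.

-361*log(t - 6)/910 + 7*log(t - 2)/54 + 3*log(t - 1)/80 - 13*log(t + 1)/252 + 1579*log(t + 7)/5616 + C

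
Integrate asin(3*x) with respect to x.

Use integration by parts with u = arcsin(3*x), dv = dx.
Then du = 3/sqrt(-9*x**2 + 1) dx.

x*asin(3*x) + sqrt(-9*x**2 + 1)/3 + C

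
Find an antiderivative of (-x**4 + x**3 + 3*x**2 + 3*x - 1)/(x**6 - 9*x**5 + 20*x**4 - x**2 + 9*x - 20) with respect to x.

-137*log(x - 5)/208 + 133*log(x - 4)/255 + 5*log(x - 1)/48 + log(x + 1)/40 + 7*log(x**2 + 1)/1768 + 113*atan(x)/884 + C

Factor the denominator: (x - 5)*(x - 4)*(x - 1)*(x + 1)*(x**2 + 1).
Partial-fraction decomposition: (7*x + 113)/(884*(x**2 + 1)) + 1/(40*(x + 1)) + 5/(48*(x - 1)) + 133/(255*(x - 4)) - 137/(208*(x - 5)).
Integrate each term; A/(x−a) gives A·log|x−a|; the (Bx+D)/(x²+p²) term gives a log and an atan.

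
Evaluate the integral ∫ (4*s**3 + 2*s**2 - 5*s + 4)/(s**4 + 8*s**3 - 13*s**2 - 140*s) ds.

Factor the denominator: s*(s - 4)*(s + 5)*(s + 7).
Partial-fraction decomposition: 1235/(154*(s + 7)) - 421/(90*(s + 5)) + 68/(99*(s - 4)) - 1/(35*s).
Integrate each term: A/(s−a) contributes A·log|s−a|.

-log(s)/35 + 68*log(s - 4)/99 - 421*log(s + 5)/90 + 1235*log(s + 7)/154 + C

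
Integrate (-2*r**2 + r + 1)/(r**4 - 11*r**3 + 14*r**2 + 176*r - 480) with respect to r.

-13*log(r - 6)/4 + 44*log(r - 5)/9 - 27*log(r - 4)/16 + 7*log(r + 4)/144 + C

Factor the denominator: (r - 6)*(r - 5)*(r - 4)*(r + 4).
Partial-fraction decomposition: 7/(144*(r + 4)) - 27/(16*(r - 4)) + 44/(9*(r - 5)) - 13/(4*(r - 6)).
Integrate each term: A/(r−a) contributes A·log|r−a|.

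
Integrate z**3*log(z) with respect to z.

Use integration by parts with u = log(z), dv = z**3 dz.
Then du = 1/z dz and v = z**4/4.

z**4*log(z)/4 - z**4/16 + C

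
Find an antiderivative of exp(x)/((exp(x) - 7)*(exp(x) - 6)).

log(exp(x) - 7) - log(exp(x) - 6) + C

Let u = e^x, du = e^x dx.
The integral becomes ∫ du/((u-7)(u-6)); decompose into partial fractions.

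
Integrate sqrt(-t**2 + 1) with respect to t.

t*sqrt(-t**2 + 1)/2 + asin(t)/2 + C

Substitute t = sin(θ), so dt = cos(θ) dθ and the radical becomes sqrt(-t**2 + 1) = cos(θ) by the Pythagorean identity.
Integrate the resulting trig expression in θ, then back-substitute θ = asin(t), sin(θ) = t, cos(θ) = sqrt(-t**2 + 1) (absorbing any constant into C).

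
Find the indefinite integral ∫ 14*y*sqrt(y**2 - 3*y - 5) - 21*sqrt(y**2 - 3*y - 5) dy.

14*(y**2 - 3*y - 5)**(3/2)/3 + C

Let u = y**2 - 3*y - 5, so du = (2*y - 3) dy.
Rewriting, the integral becomes 7·∫ √u du = 7·(2/3)u^(3/2).
Substituting back, u = y**2 - 3*y - 5.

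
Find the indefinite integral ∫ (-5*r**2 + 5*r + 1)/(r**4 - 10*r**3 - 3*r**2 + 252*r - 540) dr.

Factor the denominator: (r - 6)**2*(r - 3)*(r + 5).
Partial-fraction decomposition: 149/(968*(r + 5)) - 29/(72*(r - 3)) + 271/(1089*(r - 6)) - 149/(33*(r - 6)**2).
Integrate each term; A/(r−a) gives A·log|r−a|; A/(r−a)² gives −A/(r−a).

271*log(r - 6)/1089 - 29*log(r - 3)/72 + 149*log(r + 5)/968 + 149/(33*r - 198) + C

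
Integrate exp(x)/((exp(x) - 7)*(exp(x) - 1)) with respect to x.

log(exp(x) - 7)/6 - log(exp(x) - 1)/6 + C

Let u = e^x, du = e^x dx.
The integral becomes ∫ du/((u-1)(u-7)); decompose into partial fractions.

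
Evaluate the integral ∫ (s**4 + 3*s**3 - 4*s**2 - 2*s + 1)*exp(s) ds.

Use integration by parts with u = s**4 + 3*s**3 - 4*s**2 - 2*s + 1, dv = exp(s) ds, so v = exp(s).
Apply parts 4 times (tabular method): alternate signs, differentiate u down to 0, integrate dv up.

(s**4 - s**3 - s**2 + 1)*exp(s) + C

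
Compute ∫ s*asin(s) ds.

s**2*asin(s)/2 + s*sqrt(-s**2 + 1)/4 - asin(s)/4 + C

Use integration by parts with u = arcsin(s), dv = s ds.
Then du = 1/sqrt(-s**2 + 1) ds.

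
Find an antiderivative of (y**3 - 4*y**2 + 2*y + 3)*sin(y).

-y**3*cos(y) + 3*y**2*sin(y) + 4*y**2*cos(y) - 8*y*sin(y) + 4*y*cos(y) - 4*sin(y) - 11*cos(y) + C

Use integration by parts with u = y**3 - 4*y**2 + 2*y + 3, dv = sin(y) dy, so v = -cos(y).
Apply parts 3 times (tabular method): alternate signs, differentiate u down to 0, integrate dv up.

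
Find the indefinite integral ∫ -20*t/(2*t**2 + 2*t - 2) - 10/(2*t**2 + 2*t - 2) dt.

Let u = 2*t**2 + 2*t - 2, so du = (4*t + 2) dt.
Rewriting, the integral becomes -5·∫ 1/u du = -5·log(u).
Substituting back, u = 2*t**2 + 2*t - 2.

-5*log(2*t**2 + 2*t - 2) + C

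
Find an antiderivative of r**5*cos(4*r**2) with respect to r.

Let u = r², du = 2r dr; rewrite as (1/2)∫ u^2·cos(4u) du.
Now integrate by parts 2 times.

r**4*sin(4*r**2)/8 + r**2*cos(4*r**2)/16 - sin(4*r**2)/64 + C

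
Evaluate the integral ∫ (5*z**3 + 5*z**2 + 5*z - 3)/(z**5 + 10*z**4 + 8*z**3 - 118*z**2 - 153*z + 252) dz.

8*log(z - 3)/35 - 3*log(z - 1)/80 - 9*log(z + 3)/8 + 263*log(z + 4)/105 - 377*log(z + 7)/240 + C

Factor the denominator: (z - 3)*(z - 1)*(z + 3)*(z + 4)*(z + 7).
Partial-fraction decomposition: -377/(240*(z + 7)) + 263/(105*(z + 4)) - 9/(8*(z + 3)) - 3/(80*(z - 1)) + 8/(35*(z - 3)).
Integrate each term: A/(z−a) contributes A·log|z−a|.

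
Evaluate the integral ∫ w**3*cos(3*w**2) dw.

w**2*sin(3*w**2)/6 + cos(3*w**2)/18 + C

Let u = w², du = 2w dw; rewrite as (1/2)∫ u^1·cos(3u) du.
Now integrate by parts 1 time.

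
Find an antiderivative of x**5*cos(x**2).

x**4*sin(x**2)/2 + x**2*cos(x**2) - sin(x**2) + C

Let u = x², du = 2x dx; rewrite as (1/2)∫ u^2·cos(1u) du.
Now integrate by parts 2 times.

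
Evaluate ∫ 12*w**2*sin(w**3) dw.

Let u = w**3, so du = (3*w**2) dw.
Rewriting, the integral becomes 4·∫ sin(u) du = 4·-cos(u).
Substituting back, u = w**3.

-4*cos(w**3) + C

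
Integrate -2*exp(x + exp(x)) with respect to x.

-2*exp(exp(x)) + C

Let u = exp(x), so du = (exp(x)) dx.
Rewriting, the integral becomes -2·∫ e^u du = -2·e^u.
Substituting back, u = exp(x).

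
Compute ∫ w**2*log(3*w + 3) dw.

Use integration by parts with u = log(3*w + 3), dv = w**2 dw.
Then du = 3/(3*w + 3) dw and v = w**3/3.

w**3*log(3*w + 3)/3 - w**3/9 + w**2/6 - w/3 + log(w + 1)/3 + C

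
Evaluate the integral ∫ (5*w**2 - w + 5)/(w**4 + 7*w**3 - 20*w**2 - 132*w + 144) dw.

27*log(w - 4)/100 - 3*log(w - 1)/49 - 1023*log(w + 6)/4900 - 191/(70*w + 420) + C

Factor the denominator: (w - 4)*(w - 1)*(w + 6)**2.
Partial-fraction decomposition: -1023/(4900*(w + 6)) + 191/(70*(w + 6)**2) - 3/(49*(w - 1)) + 27/(100*(w - 4)).
Integrate each term; A/(w−a) gives A·log|w−a|; A/(w−a)² gives −A/(w−a).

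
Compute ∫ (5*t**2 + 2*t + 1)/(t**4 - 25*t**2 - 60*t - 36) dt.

Factor the denominator: (t - 6)*(t + 1)*(t + 2)*(t + 3).
Partial-fraction decomposition: -20/(9*(t + 3)) + 17/(8*(t + 2)) - 2/(7*(t + 1)) + 193/(504*(t - 6)).
Integrate each term: A/(t−a) contributes A·log|t−a|.

193*log(t - 6)/504 - 2*log(t + 1)/7 + 17*log(t + 2)/8 - 20*log(t + 3)/9 + C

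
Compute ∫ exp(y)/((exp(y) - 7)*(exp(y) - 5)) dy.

Let u = e^y, du = e^y dy.
The integral becomes ∫ du/((u-7)(u-5)); decompose into partial fractions.

log(exp(y) - 7)/2 - log(exp(y) - 5)/2 + C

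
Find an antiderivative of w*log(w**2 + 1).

Let u = w**2 + 1, so du = (2*w) dw.
The integral becomes (1/2)·∫ log(u) du; integrate by parts with u′=log(u), dv′=du.

w**2*log(w**2 + 1)/2 - w**2/2 + log(w**2 + 1)/2 + C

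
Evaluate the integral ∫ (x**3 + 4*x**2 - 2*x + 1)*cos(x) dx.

Use integration by parts with u = x**3 + 4*x**2 - 2*x + 1, dv = cos(x) dx, so v = sin(x).
Apply parts 3 times (tabular method): alternate signs, differentiate u down to 0, integrate dv up.

x**3*sin(x) + 4*x**2*sin(x) + 3*x**2*cos(x) - 8*x*sin(x) + 8*x*cos(x) - 7*sin(x) - 8*cos(x) + C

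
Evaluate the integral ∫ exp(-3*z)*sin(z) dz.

Let I denote the integral. Integrate by parts with u = sin(z), dv = exp(-3*z) dz, so v = -exp(-3*z)/3: I = -exp(-3*z)*sin(z)/3 + (1/3)·∫ exp(-3*z)*cos(z) dz.
Apply parts again with u = cos(z), dv = exp(-3*z) dz: ∫ exp(-3*z)*cos(z) dz = -exp(-3*z)*cos(z)/3 − (1/3)·I. Substituting back brings back I: I = -exp(-3*z)*sin(z)/3 - exp(-3*z)*cos(z)/9 − (1/9)·I.
Solving for I: (1 + 1/9)·I equals the remaining terms, so I = (9/10)·(-exp(-3*z)*sin(z)/3 - exp(-3*z)*cos(z)/9).

-3*exp(-3*z)*sin(z)/10 - exp(-3*z)*cos(z)/10 + C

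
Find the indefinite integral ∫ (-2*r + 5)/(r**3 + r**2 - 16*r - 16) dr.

-3*log(r - 4)/40 - 7*log(r + 1)/15 + 13*log(r + 4)/24 + C

Factor the denominator: (r - 4)*(r + 1)*(r + 4).
Partial-fraction decomposition: 13/(24*(r + 4)) - 7/(15*(r + 1)) - 3/(40*(r - 4)).
Integrate each term: A/(r−a) contributes A·log|r−a|.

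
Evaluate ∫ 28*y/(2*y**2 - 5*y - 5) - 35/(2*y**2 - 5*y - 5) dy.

7*log(2*y**2 - 5*y - 5) + C

Let u = 2*y**2 - 5*y - 5, so du = (4*y - 5) dy.
Rewriting, the integral becomes 7·∫ 1/u du = 7·log(u).
Substituting back, u = 2*y**2 - 5*y - 5.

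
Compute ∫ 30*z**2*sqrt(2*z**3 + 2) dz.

Let u = 2*z**3 + 2, so du = (6*z**2) dz.
Rewriting, the integral becomes 5·∫ √u du = 5·(2/3)u^(3/2).
Substituting back, u = 2*z**3 + 2.

10*(2*z**3 + 2)**(3/2)/3 + C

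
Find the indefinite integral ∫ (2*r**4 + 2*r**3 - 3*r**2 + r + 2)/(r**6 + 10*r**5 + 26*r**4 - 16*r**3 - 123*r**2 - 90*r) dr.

-log(r)/45 + 4*log(r - 2)/105 - log(r + 1)/24 + 301*log(r + 3)/180 - 461*log(r + 5)/280 + 4/(3*r + 9) + C

Factor the denominator: r*(r - 2)*(r + 1)*(r + 3)**2*(r + 5).
Partial-fraction decomposition: -461/(280*(r + 5)) + 301/(180*(r + 3)) - 4/(3*(r + 3)**2) - 1/(24*(r + 1)) + 4/(105*(r - 2)) - 1/(45*r).
Integrate each term; A/(r−a) gives A·log|r−a|; A/(r−a)² gives −A/(r−a).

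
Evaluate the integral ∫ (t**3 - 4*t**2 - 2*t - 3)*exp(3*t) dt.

Use integration by parts with u = t**3 - 4*t**2 - 2*t - 3, dv = exp(3*t) dt, so v = exp(3*t)/3.
Apply parts 3 times (tabular method): alternate signs, differentiate u down to 0, integrate dv up.

(9*t**3 - 45*t**2 + 12*t - 31)*exp(3*t)/27 + C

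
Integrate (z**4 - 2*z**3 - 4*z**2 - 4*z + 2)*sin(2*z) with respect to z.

-z**4*cos(2*z)/2 + z**3*sin(2*z) + z**3*cos(2*z) - 3*z**2*sin(2*z)/2 + 7*z**2*cos(2*z)/2 - 7*z*sin(2*z)/2 + z*cos(2*z)/2 - sin(2*z)/4 - 11*cos(2*z)/4 + C

Use integration by parts with u = z**4 - 2*z**3 - 4*z**2 - 4*z + 2, dv = sin(2*z) dz, so v = -cos(2*z)/2.
Apply parts 4 times (tabular method): alternate signs, differentiate u down to 0, integrate dv up.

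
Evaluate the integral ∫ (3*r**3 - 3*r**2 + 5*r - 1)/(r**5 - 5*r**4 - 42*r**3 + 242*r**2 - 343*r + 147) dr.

229*log(r - 7)/504 - 17*log(r - 3)/40 + 61*log(r - 1)/576 - 303*log(r + 7)/2240 - 1/(24*r - 24) + C

Factor the denominator: (r - 7)*(r - 3)*(r - 1)**2*(r + 7).
Partial-fraction decomposition: -303/(2240*(r + 7)) + 61/(576*(r - 1)) + 1/(24*(r - 1)**2) - 17/(40*(r - 3)) + 229/(504*(r - 7)).
Integrate each term; A/(r−a) gives A·log|r−a|; A/(r−a)² gives −A/(r−a).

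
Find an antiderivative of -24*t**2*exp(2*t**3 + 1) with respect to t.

-4*exp(2*t**3 + 1) + C

Let u = 2*t**3 + 1, so du = (6*t**2) dt.
Rewriting, the integral becomes -4·∫ e^u du = -4·e^u.
Substituting back, u = 2*t**3 + 1.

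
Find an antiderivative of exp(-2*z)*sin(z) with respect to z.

Let I denote the integral. Integrate by parts with u = sin(z), dv = exp(-2*z) dz, so v = -exp(-2*z)/2: I = -exp(-2*z)*sin(z)/2 + (1/2)·∫ exp(-2*z)*cos(z) dz.
Apply parts again with u = cos(z), dv = exp(-2*z) dz: ∫ exp(-2*z)*cos(z) dz = -exp(-2*z)*cos(z)/2 − (1/2)·I. Substituting back brings back I: I = -exp(-2*z)*sin(z)/2 - exp(-2*z)*cos(z)/4 − (1/4)·I.
Solving for I: (1 + 1/4)·I equals the remaining terms, so I = (4/5)·(-exp(-2*z)*sin(z)/2 - exp(-2*z)*cos(z)/4).

-2*exp(-2*z)*sin(z)/5 - exp(-2*z)*cos(z)/5 + C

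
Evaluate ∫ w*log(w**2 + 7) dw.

w**2*log(w**2 + 7)/2 - w**2/2 + 7*log(w**2 + 7)/2 + C

Let u = w**2 + 7, so du = (2*w) dw.
The integral becomes (1/2)·∫ log(u) du; integrate by parts with u′=log(u), dv′=du.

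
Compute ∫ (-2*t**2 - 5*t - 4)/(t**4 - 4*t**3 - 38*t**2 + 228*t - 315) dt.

-79*log(t - 5)/48 + 159*log(t - 3)/100 + 67*log(t + 7)/1200 - 37/(20*t - 60) + C

Factor the denominator: (t - 5)*(t - 3)**2*(t + 7).
Partial-fraction decomposition: 67/(1200*(t + 7)) + 159/(100*(t - 3)) + 37/(20*(t - 3)**2) - 79/(48*(t - 5)).
Integrate each term; A/(t−a) gives A·log|t−a|; A/(t−a)² gives −A/(t−a).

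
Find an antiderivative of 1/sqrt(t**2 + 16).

Substitute t = 4·tan(θ), so dt = 4·sec(θ)^2 dθ and the radical becomes sqrt(t**2 + 16) = 4·sec(θ) by the Pythagorean identity.
Integrate the resulting trig expression in θ, then back-substitute tan(θ) = t/4, sec(θ) = sqrt(t**2 + 16)/4 (absorbing any constant into C).

log(t + sqrt(t**2 + 16)) + C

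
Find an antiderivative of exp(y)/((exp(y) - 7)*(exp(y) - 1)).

log(exp(y) - 7)/6 - log(exp(y) - 1)/6 + C

Let u = e^y, du = e^y dy.
The integral becomes ∫ du/((u-1)(u-7)); decompose into partial fractions.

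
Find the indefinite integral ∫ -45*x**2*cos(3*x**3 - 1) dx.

-5*sin(3*x**3 - 1) + C

Let u = 3*x**3 - 1, so du = (9*x**2) dx.
Rewriting, the integral becomes -5·∫ cos(u) du = -5·sin(u).
Substituting back, u = 3*x**3 - 1.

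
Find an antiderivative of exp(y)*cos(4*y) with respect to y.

Let I denote the integral. Integrate by parts with u = cos(4*y), dv = exp(y) dy, so v = exp(y): I = exp(y)*cos(4*y) + 4·∫ exp(y)*sin(4*y) dy.
Apply parts again with u = sin(4*y), dv = exp(y) dy: ∫ exp(y)*sin(4*y) dy = exp(y)*sin(4*y) − 4·I. Substituting back brings back I: I = 4*exp(y)*sin(4*y) + exp(y)*cos(4*y) − 16·I.
Solving for I: (1 + 16)·I equals the remaining terms, so I = (1/17)·(4*exp(y)*sin(4*y) + exp(y)*cos(4*y)).

4*exp(y)*sin(4*y)/17 + exp(y)*cos(4*y)/17 + C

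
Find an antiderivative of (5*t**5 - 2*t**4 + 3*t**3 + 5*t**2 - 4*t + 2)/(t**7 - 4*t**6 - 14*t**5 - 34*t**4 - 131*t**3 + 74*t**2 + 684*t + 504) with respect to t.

Factor the denominator: (t - 7)*(t - 2)*(t + 1)*(t + 2)**2*(t**2 + 9).
Partial-fraction decomposition: -(1244*t - 49379)/(49010*(t**2 + 9)) - 12917/(36504*(t + 2)) + 31/(78*(t + 2)**2) + 1/(240*(t + 1)) - 83/(1560*(t - 2)) + 26827/(62640*(t - 7)).
Integrate each term; A/(t−a) gives A·log|t−a|; the (Bt+D)/(t²+p²) term gives a log and an atan.

26827*log(t - 7)/62640 - 83*log(t - 2)/1560 + log(t + 1)/240 - 12917*log(t + 2)/36504 - 311*log(t**2 + 9)/24505 + 49379*atan(t/3)/147030 - 31/(78*t + 156) + C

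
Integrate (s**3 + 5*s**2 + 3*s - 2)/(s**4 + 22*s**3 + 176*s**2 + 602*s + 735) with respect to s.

7*log(s + 3)/32 + 17*log(s + 5)/8 - 43*log(s + 7)/32 + 121/(8*s + 56) + C

Factor the denominator: (s + 3)*(s + 5)*(s + 7)**2.
Partial-fraction decomposition: -43/(32*(s + 7)) - 121/(8*(s + 7)**2) + 17/(8*(s + 5)) + 7/(32*(s + 3)).
Integrate each term; A/(s−a) gives A·log|s−a|; A/(s−a)² gives −A/(s−a).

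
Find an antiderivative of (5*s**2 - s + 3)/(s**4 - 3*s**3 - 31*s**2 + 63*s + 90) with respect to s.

Factor the denominator: (s - 6)*(s - 3)*(s + 1)*(s + 5).
Partial-fraction decomposition: -133/(352*(s + 5)) + 9/(112*(s + 1)) - 15/(32*(s - 3)) + 59/(77*(s - 6)).
Integrate each term: A/(s−a) contributes A·log|s−a|.

59*log(s - 6)/77 - 15*log(s - 3)/32 + 9*log(s + 1)/112 - 133*log(s + 5)/352 + C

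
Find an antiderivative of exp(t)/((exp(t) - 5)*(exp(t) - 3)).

Let u = e^t, du = e^t dt.
The integral becomes ∫ du/((u-3)(u-5)); decompose into partial fractions.

log(exp(t) - 5)/2 - log(exp(t) - 3)/2 + C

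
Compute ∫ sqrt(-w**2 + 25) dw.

Substitute w = 5·sin(θ), so dw = 5·cos(θ) dθ and the radical becomes sqrt(-w**2 + 25) = 5·cos(θ) by the Pythagorean identity.
Integrate the resulting trig expression in θ, then back-substitute θ = asin(w/5), sin(θ) = w/5, cos(θ) = sqrt(-w**2 + 25)/5 (absorbing any constant into C).

w*sqrt(-w**2 + 25)/2 + 25*asin(w/5)/2 + C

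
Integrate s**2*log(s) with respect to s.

s**3*log(s)/3 - s**3/9 + C

Use integration by parts with u = log(s), dv = s**2 ds.
Then du = 1/s ds and v = s**3/3.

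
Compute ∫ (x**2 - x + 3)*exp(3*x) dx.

(9*x**2 - 15*x + 32)*exp(3*x)/27 + C

Use integration by parts with u = x**2 - x + 3, dv = exp(3*x) dx, so v = exp(3*x)/3.
Apply parts 2 times (tabular method): alternate signs, differentiate u down to 0, integrate dv up.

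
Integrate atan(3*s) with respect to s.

Use integration by parts with u = arctan(3*s), dv = ds.
Then du = 3/(9*s**2 + 1) ds.

s*atan(3*s) - log(9*s**2 + 1)/6 + C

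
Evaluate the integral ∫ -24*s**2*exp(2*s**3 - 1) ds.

Let u = 2*s**3 - 1, so du = (6*s**2) ds.
Rewriting, the integral becomes -4·∫ e^u du = -4·e^u.
Substituting back, u = 2*s**3 - 1.

-4*exp(2*s**3 - 1) + C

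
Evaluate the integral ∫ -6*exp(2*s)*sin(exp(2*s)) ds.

3*cos(exp(2*s)) + C

Let u = exp(2*s), so du = (2*exp(2*s)) ds.
Rewriting, the integral becomes -3·∫ sin(u) du = -3·-cos(u).
Substituting back, u = exp(2*s).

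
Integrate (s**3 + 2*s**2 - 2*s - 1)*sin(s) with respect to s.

-s**3*cos(s) + 3*s**2*sin(s) - 2*s**2*cos(s) + 4*s*sin(s) + 8*s*cos(s) - 8*sin(s) + 5*cos(s) + C

Use integration by parts with u = s**3 + 2*s**2 - 2*s - 1, dv = sin(s) ds, so v = -cos(s).
Apply parts 3 times (tabular method): alternate signs, differentiate u down to 0, integrate dv up.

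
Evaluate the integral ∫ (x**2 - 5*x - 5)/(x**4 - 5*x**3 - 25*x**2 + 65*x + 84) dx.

9*log(x - 7)/352 + 11*log(x - 3)/112 + log(x + 1)/96 - 31*log(x + 4)/231 + C

Factor the denominator: (x - 7)*(x - 3)*(x + 1)*(x + 4).
Partial-fraction decomposition: -31/(231*(x + 4)) + 1/(96*(x + 1)) + 11/(112*(x - 3)) + 9/(352*(x - 7)).
Integrate each term: A/(x−a) contributes A·log|x−a|.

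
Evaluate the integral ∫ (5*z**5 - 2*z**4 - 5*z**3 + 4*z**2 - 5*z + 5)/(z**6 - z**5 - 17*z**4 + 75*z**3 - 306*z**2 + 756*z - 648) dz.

472*log(z - 3)/81 - 35689*log(z - 2)/10816 + 40213*log(z + 6)/25920 + 10507*log(z**2 + 9)/22815 + 6029*atan(z/3)/7605 + 99/(104*z - 208) + C

Factor the denominator: (z - 3)*(z - 2)**2*(z + 6)*(z**2 + 9).
Partial-fraction decomposition: (21014*z + 54261)/(22815*(z**2 + 9)) + 40213/(25920*(z + 6)) - 35689/(10816*(z - 2)) - 99/(104*(z - 2)**2) + 472/(81*(z - 3)).
Integrate each term; A/(z−a) gives A·log|z−a|; the (Bz+D)/(z²+p²) term gives a log and an atan.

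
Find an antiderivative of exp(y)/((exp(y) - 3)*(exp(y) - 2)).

Let u = e^y, du = e^y dy.
The integral becomes ∫ du/((u-3)(u-2)); decompose into partial fractions.

log(exp(y) - 3) - log(exp(y) - 2) + C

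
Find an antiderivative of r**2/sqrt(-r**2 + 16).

Substitute r = 4·sin(θ), so dr = 4·cos(θ) dθ and the radical becomes sqrt(-r**2 + 16) = 4·cos(θ) by the Pythagorean identity.
Integrate the resulting trig expression in θ, then back-substitute θ = asin(r/4), sin(θ) = r/4, cos(θ) = sqrt(-r**2 + 16)/4 (absorbing any constant into C).

-r*sqrt(-r**2 + 16)/2 + 8*asin(r/4) + C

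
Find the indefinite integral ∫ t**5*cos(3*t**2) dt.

Let u = t², du = 2t dt; rewrite as (1/2)∫ u^2·cos(3u) du.
Now integrate by parts 2 times.

t**4*sin(3*t**2)/6 + t**2*cos(3*t**2)/9 - sin(3*t**2)/27 + C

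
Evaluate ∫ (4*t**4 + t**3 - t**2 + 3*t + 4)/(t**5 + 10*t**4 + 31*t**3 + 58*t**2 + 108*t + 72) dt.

3*log(t + 1)/50 - 283*log(t + 3)/78 + 2459*log(t + 6)/300 - 817*log(t**2 + 4)/2600 - 419*atan(t/2)/1300 + C

Factor the denominator: (t + 1)*(t + 3)*(t + 6)*(t**2 + 4).
Partial-fraction decomposition: -(817*t + 838)/(1300*(t**2 + 4)) + 2459/(300*(t + 6)) - 283/(78*(t + 3)) + 3/(50*(t + 1)).
Integrate each term; A/(t−a) gives A·log|t−a|; the (Bt+D)/(t²+p²) term gives a log and an atan.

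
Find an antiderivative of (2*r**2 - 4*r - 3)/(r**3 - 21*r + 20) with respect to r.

13*log(r - 4)/27 + 5*log(r - 1)/18 + 67*log(r + 5)/54 + C

Factor the denominator: (r - 4)*(r - 1)*(r + 5).
Partial-fraction decomposition: 67/(54*(r + 5)) + 5/(18*(r - 1)) + 13/(27*(r - 4)).
Integrate each term: A/(r−a) contributes A·log|r−a|.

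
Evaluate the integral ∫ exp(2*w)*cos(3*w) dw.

Let I denote the integral. Integrate by parts with u = cos(3*w), dv = exp(2*w) dw, so v = exp(2*w)/2: I = exp(2*w)*cos(3*w)/2 + (3/2)·∫ exp(2*w)*sin(3*w) dw.
Apply parts again with u = sin(3*w), dv = exp(2*w) dw: ∫ exp(2*w)*sin(3*w) dw = exp(2*w)*sin(3*w)/2 − (3/2)·I. Substituting back brings back I: I = 3*exp(2*w)*sin(3*w)/4 + exp(2*w)*cos(3*w)/2 − (9/4)·I.
Solving for I: (1 + 9/4)·I equals the remaining terms, so I = (4/13)·(3*exp(2*w)*sin(3*w)/4 + exp(2*w)*cos(3*w)/2).

3*exp(2*w)*sin(3*w)/13 + 2*exp(2*w)*cos(3*w)/13 + C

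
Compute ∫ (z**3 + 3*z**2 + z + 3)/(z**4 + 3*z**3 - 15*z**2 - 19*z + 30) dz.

Factor the denominator: (z - 3)*(z - 1)*(z + 2)*(z + 5).
Partial-fraction decomposition: 13/(36*(z + 5)) + 1/(9*(z + 2)) - 2/(9*(z - 1)) + 3/(4*(z - 3)).
Integrate each term: A/(z−a) contributes A·log|z−a|.

3*log(z - 3)/4 - 2*log(z - 1)/9 + log(z + 2)/9 + 13*log(z + 5)/36 + C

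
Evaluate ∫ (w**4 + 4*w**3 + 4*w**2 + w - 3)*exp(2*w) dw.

(w**4 + 2*w**3 + w**2 - 3)*exp(2*w)/2 + C

Use integration by parts with u = w**4 + 4*w**3 + 4*w**2 + w - 3, dv = exp(2*w) dw, so v = exp(2*w)/2.
Apply parts 4 times (tabular method): alternate signs, differentiate u down to 0, integrate dv up.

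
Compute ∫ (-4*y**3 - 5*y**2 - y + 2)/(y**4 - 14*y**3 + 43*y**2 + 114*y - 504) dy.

-811*log(y - 7)/15 + 524*log(y - 6)/9 - 169*log(y - 4)/21 - 34*log(y + 3)/315 + C

Factor the denominator: (y - 7)*(y - 6)*(y - 4)*(y + 3).
Partial-fraction decomposition: -34/(315*(y + 3)) - 169/(21*(y - 4)) + 524/(9*(y - 6)) - 811/(15*(y - 7)).
Integrate each term: A/(y−a) contributes A·log|y−a|.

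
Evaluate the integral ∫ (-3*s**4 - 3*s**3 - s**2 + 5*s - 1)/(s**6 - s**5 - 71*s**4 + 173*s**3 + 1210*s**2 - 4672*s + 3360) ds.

Factor the denominator: (s - 5)*(s - 4)**2*(s - 1)*(s + 6)*(s + 7).
Partial-fraction decomposition: 569/(1056*(s + 7)) - 3307/(7700*(s + 6)) + 1/(672*(s - 1)) + 13703/(3300*(s - 4)) + 29/(10*(s - 4)**2) - 2251/(528*(s - 5)).
Integrate each term; A/(s−a) gives A·log|s−a|; A/(s−a)² gives −A/(s−a).

-2251*log(s - 5)/528 + 13703*log(s - 4)/3300 + log(s - 1)/672 - 3307*log(s + 6)/7700 + 569*log(s + 7)/1056 - 29/(10*s - 40) + C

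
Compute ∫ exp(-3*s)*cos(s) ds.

Let I denote the integral. Integrate by parts with u = cos(s), dv = exp(-3*s) ds, so v = -exp(-3*s)/3: I = -exp(-3*s)*cos(s)/3 − (1/3)·∫ exp(-3*s)*sin(s) ds.
Apply parts again with u = sin(s), dv = exp(-3*s) ds: ∫ exp(-3*s)*sin(s) ds = -exp(-3*s)*sin(s)/3 + (1/3)·I. Substituting back brings back I: I = exp(-3*s)*sin(s)/9 - exp(-3*s)*cos(s)/3 − (1/9)·I.
Solving for I: (1 + 1/9)·I equals the remaining terms, so I = (9/10)·(exp(-3*s)*sin(s)/9 - exp(-3*s)*cos(s)/3).

exp(-3*s)*sin(s)/10 - 3*exp(-3*s)*cos(s)/10 + C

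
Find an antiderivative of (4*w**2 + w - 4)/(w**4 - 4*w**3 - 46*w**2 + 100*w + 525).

199*log(w - 7)/240 - 101*log(w - 5)/160 + 29*log(w + 3)/160 - 91*log(w + 5)/240 + C

Factor the denominator: (w - 7)*(w - 5)*(w + 3)*(w + 5).
Partial-fraction decomposition: -91/(240*(w + 5)) + 29/(160*(w + 3)) - 101/(160*(w - 5)) + 199/(240*(w - 7)).
Integrate each term: A/(w−a) contributes A·log|w−a|.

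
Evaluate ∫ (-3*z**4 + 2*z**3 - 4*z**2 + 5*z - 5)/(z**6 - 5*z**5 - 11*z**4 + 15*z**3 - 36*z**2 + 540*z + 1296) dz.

Factor the denominator: (z - 6)*(z - 4)*(z + 2)*(z + 3)*(z**2 + 9).
Partial-fraction decomposition: (1133*z - 6543)/(17550*(z**2 + 9)) + 353/(1134*(z + 3)) - 95/(624*(z + 2)) + 689/(2100*(z - 4)) - 715/(1296*(z - 6)).
Integrate each term; A/(z−a) gives A·log|z−a|; the (Bz+D)/(z²+p²) term gives a log and an atan.

-715*log(z - 6)/1296 + 689*log(z - 4)/2100 - 95*log(z + 2)/624 + 353*log(z + 3)/1134 + 1133*log(z**2 + 9)/35100 - 727*atan(z/3)/5850 + C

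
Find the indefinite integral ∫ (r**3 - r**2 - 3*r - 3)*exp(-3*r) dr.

Use integration by parts with u = r**3 - r**2 - 3*r - 3, dv = exp(-3*r) dr, so v = -exp(-3*r)/3.
Apply parts 3 times (tabular method): alternate signs, differentiate u down to 0, integrate dv up.

(-r**3 + 3*r + 4)*exp(-3*r)/3 + C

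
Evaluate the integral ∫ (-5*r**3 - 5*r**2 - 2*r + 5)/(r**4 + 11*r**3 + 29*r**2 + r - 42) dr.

-7*log(r - 1)/96 - 29*log(r + 2)/15 + 101*log(r + 3)/16 - 1489*log(r + 7)/160 + C

Factor the denominator: (r - 1)*(r + 2)*(r + 3)*(r + 7).
Partial-fraction decomposition: -1489/(160*(r + 7)) + 101/(16*(r + 3)) - 29/(15*(r + 2)) - 7/(96*(r - 1)).
Integrate each term: A/(r−a) contributes A·log|r−a|.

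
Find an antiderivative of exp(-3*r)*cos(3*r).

exp(-3*r)*sin(3*r)/6 - exp(-3*r)*cos(3*r)/6 + C

Let I denote the integral. Integrate by parts with u = cos(3*r), dv = exp(-3*r) dr, so v = -exp(-3*r)/3: I = -exp(-3*r)*cos(3*r)/3 − ∫ exp(-3*r)*sin(3*r) dr.
Apply parts again with u = sin(3*r), dv = exp(-3*r) dr: ∫ exp(-3*r)*sin(3*r) dr = -exp(-3*r)*sin(3*r)/3 + I. Substituting back brings back I: I = exp(-3*r)*sin(3*r)/3 - exp(-3*r)*cos(3*r)/3 − I.
Solving for I: (1 + 1)·I equals the remaining terms, so I = (1/2)·(exp(-3*r)*sin(3*r)/3 - exp(-3*r)*cos(3*r)/3).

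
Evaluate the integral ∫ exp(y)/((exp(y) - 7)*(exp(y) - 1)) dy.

log(exp(y) - 7)/6 - log(exp(y) - 1)/6 + C

Let u = e^y, du = e^y dy.
The integral becomes ∫ du/((u-1)(u-7)); decompose into partial fractions.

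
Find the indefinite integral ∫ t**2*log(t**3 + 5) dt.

t**3*log(t**3 + 5)/3 - t**3/3 + 5*log(t**3 + 5)/3 + C

Let u = t**3 + 5, so du = (3*t**2) dt.
The integral becomes (1/3)·∫ log(u) du; integrate by parts with u′=log(u), dv′=du.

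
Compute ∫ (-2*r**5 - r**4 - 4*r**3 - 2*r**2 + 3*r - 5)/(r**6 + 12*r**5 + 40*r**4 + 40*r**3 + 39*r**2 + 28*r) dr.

Factor the denominator: r*(r + 1)*(r + 4)*(r + 7)*(r**2 + 1).
Partial-fraction decomposition: -(63*r - 116)/(850*(r**2 + 1)) - 32461/(6300*(r + 7)) + 1999/(612*(r + 4)) + 5/(36*(r + 1)) - 5/(28*r).
Integrate each term; A/(r−a) gives A·log|r−a|; the (Br+D)/(r²+p²) term gives a log and an atan.

-5*log(r)/28 + 5*log(r + 1)/36 + 1999*log(r + 4)/612 - 32461*log(r + 7)/6300 - 63*log(r**2 + 1)/1700 + 58*atan(r)/425 + C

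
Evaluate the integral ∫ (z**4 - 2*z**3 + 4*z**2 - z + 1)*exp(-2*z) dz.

(-2*z**4 - 8*z**2 - 6*z - 5)*exp(-2*z)/4 + C

Use integration by parts with u = z**4 - 2*z**3 + 4*z**2 - z + 1, dv = exp(-2*z) dz, so v = -exp(-2*z)/2.
Apply parts 4 times (tabular method): alternate signs, differentiate u down to 0, integrate dv up.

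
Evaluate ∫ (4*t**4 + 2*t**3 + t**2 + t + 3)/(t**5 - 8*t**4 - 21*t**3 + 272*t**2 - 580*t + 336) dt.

Factor the denominator: (t - 7)*(t - 4)*(t - 2)*(t - 1)*(t + 6).
Partial-fraction decomposition: 957/(1456*(t + 6)) - 11/(126*(t - 1)) + 89/(80*(t - 2)) - 235/(36*(t - 4)) + 10349/(1170*(t - 7)).
Integrate each term: A/(t−a) contributes A·log|t−a|.

10349*log(t - 7)/1170 - 235*log(t - 4)/36 + 89*log(t - 2)/80 - 11*log(t - 1)/126 + 957*log(t + 6)/1456 + C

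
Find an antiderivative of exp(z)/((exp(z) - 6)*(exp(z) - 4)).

Let u = e^z, du = e^z dz.
The integral becomes ∫ du/((u-4)(u-6)); decompose into partial fractions.

log(exp(z) - 6)/2 - log(exp(z) - 4)/2 + C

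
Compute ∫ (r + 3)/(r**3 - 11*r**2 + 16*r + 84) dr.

10*log(r - 7)/9 - 9*log(r - 6)/8 + log(r + 2)/72 + C

Factor the denominator: (r - 7)*(r - 6)*(r + 2).
Partial-fraction decomposition: 1/(72*(r + 2)) - 9/(8*(r - 6)) + 10/(9*(r - 7)).
Integrate each term: A/(r−a) contributes A·log|r−a|.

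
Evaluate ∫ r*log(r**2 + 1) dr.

Let u = r**2 + 1, so du = (2*r) dr.
The integral becomes (1/2)·∫ log(u) du; integrate by parts with u′=log(u), dv′=du.

r**2*log(r**2 + 1)/2 - r**2/2 + log(r**2 + 1)/2 + C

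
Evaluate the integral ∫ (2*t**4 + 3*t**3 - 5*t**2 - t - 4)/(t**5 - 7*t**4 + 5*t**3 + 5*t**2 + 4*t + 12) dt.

Factor the denominator: (t - 6)*(t - 2)*(t + 1)*(t**2 + 1).
Partial-fraction decomposition: -(17*t - 9)/(74*(t**2 + 1)) - 3/(14*(t + 1)) - 1/(2*(t - 2)) + 1525/(518*(t - 6)).
Integrate each term; A/(t−a) gives A·log|t−a|; the (Bt+D)/(t²+p²) term gives a log and an atan.

1525*log(t - 6)/518 - log(t - 2)/2 - 3*log(t + 1)/14 - 17*log(t**2 + 1)/148 + 9*atan(t)/74 + C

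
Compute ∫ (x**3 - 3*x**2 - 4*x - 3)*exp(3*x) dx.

(9*x**3 - 36*x**2 - 12*x - 23)*exp(3*x)/27 + C

Use integration by parts with u = x**3 - 3*x**2 - 4*x - 3, dv = exp(3*x) dx, so v = exp(3*x)/3.
Apply parts 3 times (tabular method): alternate signs, differentiate u down to 0, integrate dv up.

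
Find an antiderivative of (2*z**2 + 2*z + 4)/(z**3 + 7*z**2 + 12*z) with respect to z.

Factor the denominator: z*(z + 3)*(z + 4).
Partial-fraction decomposition: 7/(z + 4) - 16/(3*(z + 3)) + 1/(3*z).
Integrate each term: A/(z−a) contributes A·log|z−a|.

log(z)/3 - 16*log(z + 3)/3 + 7*log(z + 4) + C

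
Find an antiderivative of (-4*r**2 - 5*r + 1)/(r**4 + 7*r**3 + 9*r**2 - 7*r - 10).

Factor the denominator: (r - 1)*(r + 1)*(r + 2)*(r + 5).
Partial-fraction decomposition: 37/(36*(r + 5)) - 5/(9*(r + 2)) - 1/(4*(r + 1)) - 2/(9*(r - 1)).
Integrate each term: A/(r−a) contributes A·log|r−a|.

-2*log(r - 1)/9 - log(r + 1)/4 - 5*log(r + 2)/9 + 37*log(r + 5)/36 + C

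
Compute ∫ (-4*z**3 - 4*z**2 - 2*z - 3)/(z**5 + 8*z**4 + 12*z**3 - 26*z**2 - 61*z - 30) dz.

Factor the denominator: (z - 2)*(z + 1)**2*(z + 3)*(z + 5).
Partial-fraction decomposition: 407/(224*(z + 5)) - 15/(8*(z + 3)) + 67/(288*(z + 1)) + 1/(24*(z + 1)**2) - 11/(63*(z - 2)).
Integrate each term; A/(z−a) gives A·log|z−a|; A/(z−a)² gives −A/(z−a).

-11*log(z - 2)/63 + 67*log(z + 1)/288 - 15*log(z + 3)/8 + 407*log(z + 5)/224 - 1/(24*z + 24) + C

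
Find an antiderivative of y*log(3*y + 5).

y**2*log(3*y + 5)/2 - y**2/4 + 5*y/6 - 25*log(3*y + 5)/18 + C

Use integration by parts with u = log(3*y + 5), dv = y dy.
Then du = 3/(3*y + 5) dy and v = y**2/2.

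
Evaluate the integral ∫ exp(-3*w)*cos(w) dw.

Let I denote the integral. Integrate by parts with u = cos(w), dv = exp(-3*w) dw, so v = -exp(-3*w)/3: I = -exp(-3*w)*cos(w)/3 − (1/3)·∫ exp(-3*w)*sin(w) dw.
Apply parts again with u = sin(w), dv = exp(-3*w) dw: ∫ exp(-3*w)*sin(w) dw = -exp(-3*w)*sin(w)/3 + (1/3)·I. Substituting back brings back I: I = exp(-3*w)*sin(w)/9 - exp(-3*w)*cos(w)/3 − (1/9)·I.
Solving for I: (1 + 1/9)·I equals the remaining terms, so I = (9/10)·(exp(-3*w)*sin(w)/9 - exp(-3*w)*cos(w)/3).

exp(-3*w)*sin(w)/10 - 3*exp(-3*w)*cos(w)/10 + C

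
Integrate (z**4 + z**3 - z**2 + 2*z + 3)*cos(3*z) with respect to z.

z**4*sin(3*z)/3 + z**3*sin(3*z)/3 + 4*z**3*cos(3*z)/9 - 7*z**2*sin(3*z)/9 + z**2*cos(3*z)/3 + 4*z*sin(3*z)/9 - 14*z*cos(3*z)/27 + 95*sin(3*z)/81 + 4*cos(3*z)/27 + C

Use integration by parts with u = z**4 + z**3 - z**2 + 2*z + 3, dv = cos(3*z) dz, so v = sin(3*z)/3.
Apply parts 4 times (tabular method): alternate signs, differentiate u down to 0, integrate dv up.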